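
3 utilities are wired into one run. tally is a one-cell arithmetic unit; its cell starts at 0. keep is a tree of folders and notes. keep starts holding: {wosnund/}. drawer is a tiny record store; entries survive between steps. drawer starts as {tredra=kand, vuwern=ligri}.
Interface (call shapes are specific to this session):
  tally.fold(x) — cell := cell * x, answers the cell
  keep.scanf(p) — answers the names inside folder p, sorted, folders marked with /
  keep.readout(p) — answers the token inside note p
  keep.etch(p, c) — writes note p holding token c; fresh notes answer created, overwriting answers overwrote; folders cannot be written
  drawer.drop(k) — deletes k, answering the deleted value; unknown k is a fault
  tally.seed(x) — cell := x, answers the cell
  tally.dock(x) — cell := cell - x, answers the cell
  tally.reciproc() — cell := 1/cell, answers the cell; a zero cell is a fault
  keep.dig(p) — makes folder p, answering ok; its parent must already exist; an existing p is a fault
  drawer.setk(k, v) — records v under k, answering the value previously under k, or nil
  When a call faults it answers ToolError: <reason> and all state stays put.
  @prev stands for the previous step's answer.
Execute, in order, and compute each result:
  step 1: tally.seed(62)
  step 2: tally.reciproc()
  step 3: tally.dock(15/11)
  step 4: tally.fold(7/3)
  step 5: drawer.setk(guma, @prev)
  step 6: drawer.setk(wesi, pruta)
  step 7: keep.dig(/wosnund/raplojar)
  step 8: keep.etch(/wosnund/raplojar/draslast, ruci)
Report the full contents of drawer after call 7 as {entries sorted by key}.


Answer: {guma=-6433/2046, tredra=kand, vuwern=ligri, wesi=pruta}

Derivation:
>> tally.seed(x='62')
<< 62
>> tally.reciproc()
<< 1/62
>> tally.dock(x='15/11')
<< -919/682
>> tally.fold(x='7/3')
<< -6433/2046
>> drawer.setk(k='guma', v='@prev')
<< nil
>> drawer.setk(k='wesi', v='pruta')
<< nil
>> keep.dig(p='/wosnund/raplojar')
<< ok
>> keep.etch(p='/wosnund/raplojar/draslast', c='ruci')
<< created


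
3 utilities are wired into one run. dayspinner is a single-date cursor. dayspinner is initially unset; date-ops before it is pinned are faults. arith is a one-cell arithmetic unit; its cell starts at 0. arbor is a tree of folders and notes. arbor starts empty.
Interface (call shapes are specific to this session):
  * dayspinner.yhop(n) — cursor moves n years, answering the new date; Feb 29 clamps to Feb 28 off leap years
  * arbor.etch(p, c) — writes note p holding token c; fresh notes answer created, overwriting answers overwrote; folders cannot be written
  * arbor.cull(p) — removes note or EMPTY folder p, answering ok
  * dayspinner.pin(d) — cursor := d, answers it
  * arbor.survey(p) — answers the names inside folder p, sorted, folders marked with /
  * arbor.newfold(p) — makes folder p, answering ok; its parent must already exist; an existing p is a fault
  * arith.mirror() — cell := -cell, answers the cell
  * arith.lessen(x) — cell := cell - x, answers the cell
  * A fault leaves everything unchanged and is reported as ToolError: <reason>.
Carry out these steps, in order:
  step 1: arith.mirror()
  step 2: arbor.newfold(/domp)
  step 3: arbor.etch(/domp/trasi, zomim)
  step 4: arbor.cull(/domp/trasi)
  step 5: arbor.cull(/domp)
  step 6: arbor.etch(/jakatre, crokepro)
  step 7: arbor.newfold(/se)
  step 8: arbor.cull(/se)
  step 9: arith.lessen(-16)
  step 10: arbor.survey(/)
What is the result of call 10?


→ arith.mirror()
← 0
→ arbor.newfold(p='/domp')
← ok
→ arbor.etch(p='/domp/trasi', c='zomim')
← created
→ arbor.cull(p='/domp/trasi')
← ok
→ arbor.cull(p='/domp')
← ok
→ arbor.etch(p='/jakatre', c='crokepro')
← created
→ arbor.newfold(p='/se')
← ok
→ arbor.cull(p='/se')
← ok
→ arith.lessen(x='-16')
← 16
→ arbor.survey(p='/')
← [jakatre]

Answer: [jakatre]


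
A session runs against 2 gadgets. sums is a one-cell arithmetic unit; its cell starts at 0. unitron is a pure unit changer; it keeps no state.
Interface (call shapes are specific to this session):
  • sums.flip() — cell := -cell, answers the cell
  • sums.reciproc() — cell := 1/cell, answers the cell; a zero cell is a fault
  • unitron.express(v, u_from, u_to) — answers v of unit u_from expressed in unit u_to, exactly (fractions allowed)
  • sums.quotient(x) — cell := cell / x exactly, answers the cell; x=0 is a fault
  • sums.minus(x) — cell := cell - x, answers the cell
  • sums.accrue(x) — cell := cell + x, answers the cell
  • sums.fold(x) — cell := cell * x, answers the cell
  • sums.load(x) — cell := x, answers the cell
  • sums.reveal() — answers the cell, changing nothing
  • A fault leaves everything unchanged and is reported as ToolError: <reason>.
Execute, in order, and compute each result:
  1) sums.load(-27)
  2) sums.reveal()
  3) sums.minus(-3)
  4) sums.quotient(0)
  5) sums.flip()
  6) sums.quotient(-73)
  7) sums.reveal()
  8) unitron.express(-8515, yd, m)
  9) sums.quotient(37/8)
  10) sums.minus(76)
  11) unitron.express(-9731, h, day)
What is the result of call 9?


Answer: -192/2701

Derivation:
>> sums.load(x=-27)
<< -27
>> sums.reveal()
<< -27
>> sums.minus(x=-3)
<< -24
>> sums.quotient(x=0)
<< ToolError: division by zero
>> sums.flip()
<< 24
>> sums.quotient(x=-73)
<< -24/73
>> sums.reveal()
<< -24/73
>> unitron.express(v=-8515, u_from=yd, u_to=m)
<< -1946529/250
>> sums.quotient(x=37/8)
<< -192/2701
>> sums.minus(x=76)
<< -205468/2701
>> unitron.express(v=-9731, u_from=h, u_to=day)
<< -9731/24


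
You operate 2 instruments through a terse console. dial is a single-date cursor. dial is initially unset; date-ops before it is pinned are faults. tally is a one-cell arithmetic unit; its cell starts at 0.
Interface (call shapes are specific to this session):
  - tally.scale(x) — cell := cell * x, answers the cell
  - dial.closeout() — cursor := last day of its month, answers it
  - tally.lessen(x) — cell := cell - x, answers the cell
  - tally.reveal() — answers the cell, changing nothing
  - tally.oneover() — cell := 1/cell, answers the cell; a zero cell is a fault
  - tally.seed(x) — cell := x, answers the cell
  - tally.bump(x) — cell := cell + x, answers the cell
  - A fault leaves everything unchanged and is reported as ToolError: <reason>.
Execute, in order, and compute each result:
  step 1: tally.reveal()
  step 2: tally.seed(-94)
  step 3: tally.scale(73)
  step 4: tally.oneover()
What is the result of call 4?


Answer: -1/6862

Derivation:
# tally.reveal() => 0
# tally.seed(x: -94) => -94
# tally.scale(x: 73) => -6862
# tally.oneover() => -1/6862


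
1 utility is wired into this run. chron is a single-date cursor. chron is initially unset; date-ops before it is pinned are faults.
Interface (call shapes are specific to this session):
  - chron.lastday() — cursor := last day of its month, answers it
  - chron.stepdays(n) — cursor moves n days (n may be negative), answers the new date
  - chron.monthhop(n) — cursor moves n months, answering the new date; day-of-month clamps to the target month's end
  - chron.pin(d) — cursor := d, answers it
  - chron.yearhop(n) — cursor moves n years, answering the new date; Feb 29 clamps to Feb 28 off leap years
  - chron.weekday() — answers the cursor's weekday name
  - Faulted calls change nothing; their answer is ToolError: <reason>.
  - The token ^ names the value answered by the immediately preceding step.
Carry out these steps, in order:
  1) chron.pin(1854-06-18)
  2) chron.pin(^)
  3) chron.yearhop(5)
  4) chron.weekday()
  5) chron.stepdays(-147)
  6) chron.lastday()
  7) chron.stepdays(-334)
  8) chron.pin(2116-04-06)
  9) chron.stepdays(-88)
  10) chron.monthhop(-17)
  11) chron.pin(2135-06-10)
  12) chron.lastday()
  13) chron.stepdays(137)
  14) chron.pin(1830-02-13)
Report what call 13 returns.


;; chron.pin(d='1854-06-18') : 1854-06-18
;; chron.pin(d='^') : 1854-06-18
;; chron.yearhop(n='5') : 1859-06-18
;; chron.weekday() : Saturday
;; chron.stepdays(n='-147') : 1859-01-22
;; chron.lastday() : 1859-01-31
;; chron.stepdays(n='-334') : 1858-03-03
;; chron.pin(d='2116-04-06') : 2116-04-06
;; chron.stepdays(n='-88') : 2116-01-09
;; chron.monthhop(n='-17') : 2114-08-09
;; chron.pin(d='2135-06-10') : 2135-06-10
;; chron.lastday() : 2135-06-30
;; chron.stepdays(n='137') : 2135-11-14
;; chron.pin(d='1830-02-13') : 1830-02-13

Answer: 2135-11-14


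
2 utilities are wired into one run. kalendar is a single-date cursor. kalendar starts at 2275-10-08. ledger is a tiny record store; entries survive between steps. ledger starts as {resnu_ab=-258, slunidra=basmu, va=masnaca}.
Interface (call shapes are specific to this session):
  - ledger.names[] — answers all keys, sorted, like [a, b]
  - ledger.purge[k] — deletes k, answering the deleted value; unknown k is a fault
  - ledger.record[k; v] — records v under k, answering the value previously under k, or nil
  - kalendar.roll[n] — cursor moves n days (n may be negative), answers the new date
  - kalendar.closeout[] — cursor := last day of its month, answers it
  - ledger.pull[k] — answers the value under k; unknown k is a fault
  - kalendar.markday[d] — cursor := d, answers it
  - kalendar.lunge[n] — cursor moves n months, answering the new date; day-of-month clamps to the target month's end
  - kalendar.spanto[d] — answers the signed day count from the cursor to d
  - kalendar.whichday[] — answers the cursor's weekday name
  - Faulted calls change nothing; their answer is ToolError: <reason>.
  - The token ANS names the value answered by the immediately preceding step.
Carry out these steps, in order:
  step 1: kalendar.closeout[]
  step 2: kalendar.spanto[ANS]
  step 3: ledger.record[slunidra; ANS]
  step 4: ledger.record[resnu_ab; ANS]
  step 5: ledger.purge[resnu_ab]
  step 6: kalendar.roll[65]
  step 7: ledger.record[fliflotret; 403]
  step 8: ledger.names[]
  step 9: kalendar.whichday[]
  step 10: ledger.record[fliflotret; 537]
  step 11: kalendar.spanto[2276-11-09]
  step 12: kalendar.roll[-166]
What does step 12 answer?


Answer: 2275-07-22

Derivation:
-> closeout()
<- 2275-10-31
-> spanto(d→ANS)
<- 0
-> record(k→slunidra, v→ANS)
<- basmu
-> record(k→resnu_ab, v→ANS)
<- -258
-> purge(k→resnu_ab)
<- basmu
-> roll(n→65)
<- 2276-01-04
-> record(k→fliflotret, v→403)
<- nil
-> names()
<- [fliflotret, slunidra, va]
-> whichday()
<- Tuesday
-> record(k→fliflotret, v→537)
<- 403
-> spanto(d→2276-11-09)
<- 310
-> roll(n→-166)
<- 2275-07-22


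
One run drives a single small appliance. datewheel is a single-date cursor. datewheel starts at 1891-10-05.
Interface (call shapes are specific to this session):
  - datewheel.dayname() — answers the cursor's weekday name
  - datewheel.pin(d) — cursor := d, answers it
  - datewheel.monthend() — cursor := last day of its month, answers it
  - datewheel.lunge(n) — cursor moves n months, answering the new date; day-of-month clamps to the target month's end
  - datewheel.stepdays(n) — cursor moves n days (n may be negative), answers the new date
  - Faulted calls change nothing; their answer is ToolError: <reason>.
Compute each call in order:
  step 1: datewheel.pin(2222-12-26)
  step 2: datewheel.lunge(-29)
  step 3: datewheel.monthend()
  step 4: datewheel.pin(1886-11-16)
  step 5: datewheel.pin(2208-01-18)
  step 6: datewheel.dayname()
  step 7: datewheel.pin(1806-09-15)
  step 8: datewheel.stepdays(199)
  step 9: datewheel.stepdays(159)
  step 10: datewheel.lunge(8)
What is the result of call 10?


Answer: 1808-05-08

Derivation:
$ datewheel.pin d: 2222-12-26
  2222-12-26
$ datewheel.lunge n: -29
  2220-07-26
$ datewheel.monthend
  2220-07-31
$ datewheel.pin d: 1886-11-16
  1886-11-16
$ datewheel.pin d: 2208-01-18
  2208-01-18
$ datewheel.dayname
  Monday
$ datewheel.pin d: 1806-09-15
  1806-09-15
$ datewheel.stepdays n: 199
  1807-04-02
$ datewheel.stepdays n: 159
  1807-09-08
$ datewheel.lunge n: 8
  1808-05-08


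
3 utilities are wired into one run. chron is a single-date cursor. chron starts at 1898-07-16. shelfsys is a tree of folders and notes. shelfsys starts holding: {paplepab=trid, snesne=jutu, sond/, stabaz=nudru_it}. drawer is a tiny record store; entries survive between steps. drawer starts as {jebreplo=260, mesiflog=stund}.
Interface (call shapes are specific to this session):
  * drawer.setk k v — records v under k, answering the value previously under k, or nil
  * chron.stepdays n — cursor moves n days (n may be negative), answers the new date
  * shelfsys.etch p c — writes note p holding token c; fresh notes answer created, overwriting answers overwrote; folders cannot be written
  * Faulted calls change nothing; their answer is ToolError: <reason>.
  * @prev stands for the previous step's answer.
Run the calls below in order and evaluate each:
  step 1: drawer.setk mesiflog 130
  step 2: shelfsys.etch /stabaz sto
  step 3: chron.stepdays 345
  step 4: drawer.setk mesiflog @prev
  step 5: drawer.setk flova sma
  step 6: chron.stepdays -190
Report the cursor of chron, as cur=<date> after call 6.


[in] drawer.setk k='mesiflog' v='130'
= stund
[in] shelfsys.etch p='/stabaz' c='sto'
= overwrote
[in] chron.stepdays n='345'
= 1899-06-26
[in] drawer.setk k='mesiflog' v='@prev'
= 130
[in] drawer.setk k='flova' v='sma'
= nil
[in] chron.stepdays n='-190'
= 1898-12-18

Answer: cur=1898-12-18


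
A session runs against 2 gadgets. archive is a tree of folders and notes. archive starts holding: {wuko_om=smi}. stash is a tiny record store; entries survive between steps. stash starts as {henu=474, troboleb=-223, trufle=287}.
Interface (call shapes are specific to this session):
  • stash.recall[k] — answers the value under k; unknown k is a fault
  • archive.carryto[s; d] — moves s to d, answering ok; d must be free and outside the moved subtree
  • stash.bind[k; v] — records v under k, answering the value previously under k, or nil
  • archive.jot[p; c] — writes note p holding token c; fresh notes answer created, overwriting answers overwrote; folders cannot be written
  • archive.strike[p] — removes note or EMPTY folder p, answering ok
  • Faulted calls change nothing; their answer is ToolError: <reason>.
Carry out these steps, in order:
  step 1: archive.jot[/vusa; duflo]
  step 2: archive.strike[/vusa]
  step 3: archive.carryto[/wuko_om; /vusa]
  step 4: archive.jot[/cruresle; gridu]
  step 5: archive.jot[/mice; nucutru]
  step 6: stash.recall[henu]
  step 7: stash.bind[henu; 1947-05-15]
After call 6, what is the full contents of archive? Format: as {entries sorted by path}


Answer: {cruresle=gridu, mice=nucutru, vusa=smi}

Derivation:
Using jot(p→/vusa, c→duflo), which returns created.
I use strike(p→/vusa), → ok.
Using carryto(s→/wuko_om, d→/vusa), giving ok.
Calling jot(p→/cruresle, c→gridu), giving created.
Calling jot(p→/mice, c→nucutru), and observe created.
Then recall(k→henu), and get 474.
I use bind(k→henu, v→1947-05-15), and observe 474.


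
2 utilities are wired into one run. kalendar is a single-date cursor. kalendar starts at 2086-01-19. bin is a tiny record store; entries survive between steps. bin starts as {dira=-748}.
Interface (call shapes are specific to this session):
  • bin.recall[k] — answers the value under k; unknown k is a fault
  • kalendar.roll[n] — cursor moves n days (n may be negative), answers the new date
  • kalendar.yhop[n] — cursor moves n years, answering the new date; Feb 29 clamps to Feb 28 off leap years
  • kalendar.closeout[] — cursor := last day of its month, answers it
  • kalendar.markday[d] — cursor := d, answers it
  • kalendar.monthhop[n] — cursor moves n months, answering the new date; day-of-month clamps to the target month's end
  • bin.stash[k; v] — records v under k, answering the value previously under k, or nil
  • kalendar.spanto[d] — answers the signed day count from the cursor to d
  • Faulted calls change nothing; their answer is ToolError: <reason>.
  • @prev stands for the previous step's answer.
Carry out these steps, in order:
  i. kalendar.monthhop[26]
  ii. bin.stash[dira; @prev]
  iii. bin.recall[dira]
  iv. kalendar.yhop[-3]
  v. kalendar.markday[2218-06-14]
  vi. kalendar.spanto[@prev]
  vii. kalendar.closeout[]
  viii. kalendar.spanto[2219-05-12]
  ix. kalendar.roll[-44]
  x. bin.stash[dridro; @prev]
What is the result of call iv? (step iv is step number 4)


Next I call kalendar.monthhop with n: 26, giving 2088-03-19.
I call bin.stash with k: dira, v: @prev, yielding -748.
I run bin.recall with k: dira, and observe 2088-03-19.
Next I call kalendar.yhop with n: -3, giving 2085-03-19.
I invoke kalendar.markday with d: 2218-06-14, and observe 2218-06-14.
I call kalendar.spanto with d: @prev, and observe 0.
Using kalendar.closeout(): 2218-06-30.
Then kalendar.spanto with d: 2219-05-12, and see 316.
Calling kalendar.roll with n: -44, which returns 2218-05-17.
Then bin.stash with k: dridro, v: @prev: nil.

Answer: 2085-03-19


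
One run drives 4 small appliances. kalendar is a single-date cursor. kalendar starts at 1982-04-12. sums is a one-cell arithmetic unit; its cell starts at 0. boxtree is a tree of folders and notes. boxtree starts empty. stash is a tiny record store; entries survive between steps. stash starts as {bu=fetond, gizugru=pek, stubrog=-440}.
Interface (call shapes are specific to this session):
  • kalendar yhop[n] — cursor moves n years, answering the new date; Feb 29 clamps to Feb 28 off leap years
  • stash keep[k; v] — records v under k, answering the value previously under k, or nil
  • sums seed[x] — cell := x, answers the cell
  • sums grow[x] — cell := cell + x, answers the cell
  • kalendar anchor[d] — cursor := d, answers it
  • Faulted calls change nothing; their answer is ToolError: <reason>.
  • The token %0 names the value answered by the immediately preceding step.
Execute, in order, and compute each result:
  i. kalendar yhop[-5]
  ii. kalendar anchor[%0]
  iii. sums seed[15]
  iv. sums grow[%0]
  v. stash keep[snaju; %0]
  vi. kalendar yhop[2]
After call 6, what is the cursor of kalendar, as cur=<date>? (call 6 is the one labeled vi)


> kalendar yhop n→-5
:: 1977-04-12
> kalendar anchor d→%0
:: 1977-04-12
> sums seed x→15
:: 15
> sums grow x→%0
:: 30
> stash keep k→snaju v→%0
:: nil
> kalendar yhop n→2
:: 1979-04-12

Answer: cur=1979-04-12


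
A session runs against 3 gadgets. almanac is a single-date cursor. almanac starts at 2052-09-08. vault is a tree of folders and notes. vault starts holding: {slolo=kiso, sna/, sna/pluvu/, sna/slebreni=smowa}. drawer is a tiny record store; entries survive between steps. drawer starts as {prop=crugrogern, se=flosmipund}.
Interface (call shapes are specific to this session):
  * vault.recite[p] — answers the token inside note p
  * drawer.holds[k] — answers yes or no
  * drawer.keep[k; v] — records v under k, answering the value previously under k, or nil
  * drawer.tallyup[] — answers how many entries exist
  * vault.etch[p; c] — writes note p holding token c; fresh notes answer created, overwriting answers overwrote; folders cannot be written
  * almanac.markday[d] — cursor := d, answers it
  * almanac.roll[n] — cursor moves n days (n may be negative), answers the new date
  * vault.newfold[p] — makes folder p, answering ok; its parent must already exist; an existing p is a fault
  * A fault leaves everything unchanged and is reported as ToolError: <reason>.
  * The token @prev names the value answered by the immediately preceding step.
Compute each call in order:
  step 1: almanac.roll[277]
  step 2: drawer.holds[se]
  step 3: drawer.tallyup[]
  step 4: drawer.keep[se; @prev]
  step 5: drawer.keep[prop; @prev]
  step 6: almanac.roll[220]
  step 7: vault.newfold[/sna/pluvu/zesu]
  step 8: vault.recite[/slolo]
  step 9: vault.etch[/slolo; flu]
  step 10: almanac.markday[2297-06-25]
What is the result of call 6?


# almanac.roll(n=277) -> 2053-06-12
# drawer.holds(k=se) -> yes
# drawer.tallyup() -> 2
# drawer.keep(k=se, v=@prev) -> flosmipund
# drawer.keep(k=prop, v=@prev) -> crugrogern
# almanac.roll(n=220) -> 2054-01-18
# vault.newfold(p=/sna/pluvu/zesu) -> ok
# vault.recite(p=/slolo) -> kiso
# vault.etch(p=/slolo, c=flu) -> overwrote
# almanac.markday(d=2297-06-25) -> 2297-06-25

Answer: 2054-01-18


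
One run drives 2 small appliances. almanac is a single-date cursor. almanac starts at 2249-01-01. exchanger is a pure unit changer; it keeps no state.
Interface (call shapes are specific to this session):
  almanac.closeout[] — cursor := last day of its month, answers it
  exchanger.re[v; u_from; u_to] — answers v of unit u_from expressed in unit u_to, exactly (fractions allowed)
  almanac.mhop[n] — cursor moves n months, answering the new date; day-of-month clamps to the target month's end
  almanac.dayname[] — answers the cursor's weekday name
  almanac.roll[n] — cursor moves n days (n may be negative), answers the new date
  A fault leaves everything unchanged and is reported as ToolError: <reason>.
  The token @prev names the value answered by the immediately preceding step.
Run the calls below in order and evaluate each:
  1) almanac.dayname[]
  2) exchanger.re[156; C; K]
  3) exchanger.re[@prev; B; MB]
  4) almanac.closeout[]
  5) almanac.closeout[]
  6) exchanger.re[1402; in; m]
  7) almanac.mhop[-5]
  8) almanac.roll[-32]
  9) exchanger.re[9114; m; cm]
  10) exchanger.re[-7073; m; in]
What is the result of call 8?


Answer: 2248-07-30

Derivation:
CALL dayname[]
RET  Monday
CALL re[v=156; u_from=C; u_to=K]
RET  8583/20
CALL re[v=@prev; u_from=B; u_to=MB]
RET  8583/20000000
CALL closeout[]
RET  2249-01-31
CALL closeout[]
RET  2249-01-31
CALL re[v=1402; u_from=in; u_to=m]
RET  89027/2500
CALL mhop[n=-5]
RET  2248-08-31
CALL roll[n=-32]
RET  2248-07-30
CALL re[v=9114; u_from=m; u_to=cm]
RET  911400
CALL re[v=-7073; u_from=m; u_to=in]
RET  -35365000/127


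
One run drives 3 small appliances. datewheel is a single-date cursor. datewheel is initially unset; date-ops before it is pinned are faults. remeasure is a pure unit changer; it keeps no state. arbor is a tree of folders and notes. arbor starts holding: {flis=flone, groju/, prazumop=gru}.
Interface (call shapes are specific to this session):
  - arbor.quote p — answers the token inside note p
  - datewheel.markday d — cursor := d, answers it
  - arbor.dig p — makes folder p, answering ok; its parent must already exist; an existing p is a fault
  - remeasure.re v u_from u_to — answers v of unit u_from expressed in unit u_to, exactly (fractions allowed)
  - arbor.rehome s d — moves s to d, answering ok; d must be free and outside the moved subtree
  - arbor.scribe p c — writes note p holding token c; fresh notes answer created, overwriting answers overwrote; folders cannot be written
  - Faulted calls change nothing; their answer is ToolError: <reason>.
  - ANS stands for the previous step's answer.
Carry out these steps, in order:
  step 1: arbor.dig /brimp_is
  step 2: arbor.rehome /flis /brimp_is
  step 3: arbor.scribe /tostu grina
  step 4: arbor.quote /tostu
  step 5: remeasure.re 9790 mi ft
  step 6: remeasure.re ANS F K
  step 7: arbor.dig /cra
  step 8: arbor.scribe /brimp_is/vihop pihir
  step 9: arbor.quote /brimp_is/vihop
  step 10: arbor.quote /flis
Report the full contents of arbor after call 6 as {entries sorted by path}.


>> dig(/brimp_is)
<< ok
>> rehome(/flis, /brimp_is)
<< ToolError: exists
>> scribe(/tostu, grina)
<< created
>> quote(/tostu)
<< grina
>> re(9790, mi, ft)
<< 51691200
>> re(ANS, F, K)
<< 5169165967/180
>> dig(/cra)
<< ok
>> scribe(/brimp_is/vihop, pihir)
<< created
>> quote(/brimp_is/vihop)
<< pihir
>> quote(/flis)
<< flone

Answer: {brimp_is/, flis=flone, groju/, prazumop=gru, tostu=grina}


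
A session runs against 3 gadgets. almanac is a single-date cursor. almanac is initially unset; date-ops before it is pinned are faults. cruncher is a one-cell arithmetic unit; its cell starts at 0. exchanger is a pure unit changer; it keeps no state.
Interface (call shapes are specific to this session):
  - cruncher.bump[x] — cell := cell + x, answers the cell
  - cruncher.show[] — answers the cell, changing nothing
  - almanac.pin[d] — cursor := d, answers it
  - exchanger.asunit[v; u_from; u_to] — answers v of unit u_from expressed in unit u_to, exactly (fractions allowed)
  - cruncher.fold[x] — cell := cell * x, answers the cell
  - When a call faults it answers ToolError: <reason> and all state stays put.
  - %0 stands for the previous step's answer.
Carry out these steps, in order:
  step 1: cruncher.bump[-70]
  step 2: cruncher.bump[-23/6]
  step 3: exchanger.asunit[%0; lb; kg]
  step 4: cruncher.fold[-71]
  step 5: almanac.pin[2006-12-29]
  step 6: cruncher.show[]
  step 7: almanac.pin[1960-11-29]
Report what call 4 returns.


Answer: 31453/6

Derivation:
→ bump(x=-70)
← -70
→ bump(x=-23/6)
← -443/6
→ asunit(v=%0, u_from=lb, u_to=kg)
← -20094141991/600000000
→ fold(x=-71)
← 31453/6
→ pin(d=2006-12-29)
← 2006-12-29
→ show()
← 31453/6
→ pin(d=1960-11-29)
← 1960-11-29


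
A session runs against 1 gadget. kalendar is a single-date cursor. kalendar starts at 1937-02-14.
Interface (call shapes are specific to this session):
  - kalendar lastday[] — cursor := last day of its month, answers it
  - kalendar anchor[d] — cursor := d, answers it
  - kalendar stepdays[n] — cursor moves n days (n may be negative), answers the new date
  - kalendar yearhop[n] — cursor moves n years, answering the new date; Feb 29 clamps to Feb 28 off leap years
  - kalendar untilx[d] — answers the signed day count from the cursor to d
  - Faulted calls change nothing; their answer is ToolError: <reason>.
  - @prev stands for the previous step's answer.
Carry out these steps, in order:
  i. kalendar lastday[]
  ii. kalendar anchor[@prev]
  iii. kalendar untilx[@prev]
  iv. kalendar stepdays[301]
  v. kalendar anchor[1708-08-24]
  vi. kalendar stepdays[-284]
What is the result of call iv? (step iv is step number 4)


Answer: 1937-12-26

Derivation:
% 1. kalendar lastday() : 1937-02-28
% 2. kalendar anchor(d→@prev) : 1937-02-28
% 3. kalendar untilx(d→@prev) : 0
% 4. kalendar stepdays(n→301) : 1937-12-26
% 5. kalendar anchor(d→1708-08-24) : 1708-08-24
% 6. kalendar stepdays(n→-284) : 1707-11-14


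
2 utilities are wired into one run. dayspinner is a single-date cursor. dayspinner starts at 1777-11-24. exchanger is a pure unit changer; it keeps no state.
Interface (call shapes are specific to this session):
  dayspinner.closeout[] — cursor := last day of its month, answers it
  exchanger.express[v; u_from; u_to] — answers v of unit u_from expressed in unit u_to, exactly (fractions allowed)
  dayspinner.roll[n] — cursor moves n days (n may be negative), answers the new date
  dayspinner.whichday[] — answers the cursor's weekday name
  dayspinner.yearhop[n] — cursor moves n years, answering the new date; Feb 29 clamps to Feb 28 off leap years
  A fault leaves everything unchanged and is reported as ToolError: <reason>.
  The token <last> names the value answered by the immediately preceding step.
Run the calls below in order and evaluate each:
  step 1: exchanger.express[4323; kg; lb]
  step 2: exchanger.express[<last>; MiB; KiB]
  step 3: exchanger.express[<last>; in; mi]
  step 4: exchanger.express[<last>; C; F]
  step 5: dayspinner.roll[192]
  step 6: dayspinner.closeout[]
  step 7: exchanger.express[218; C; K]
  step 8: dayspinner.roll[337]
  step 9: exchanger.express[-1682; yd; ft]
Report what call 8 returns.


Answer: 1779-06-02

Derivation:
>> exchanger.express(v→4323, u_from→kg, u_to→lb)
<< 39300000000/4123567
>> exchanger.express(v→<last>, u_from→MiB, u_to→KiB)
<< 40243200000000/4123567
>> exchanger.express(v→<last>, u_from→in, u_to→mi)
<< 20960000000/136077711
>> exchanger.express(v→<last>, u_from→C, u_to→F)
<< 14027495584/45359237
>> dayspinner.roll(n→192)
<< 1778-06-04
>> dayspinner.closeout()
<< 1778-06-30
>> exchanger.express(v→218, u_from→C, u_to→K)
<< 9823/20
>> dayspinner.roll(n→337)
<< 1779-06-02
>> exchanger.express(v→-1682, u_from→yd, u_to→ft)
<< -5046


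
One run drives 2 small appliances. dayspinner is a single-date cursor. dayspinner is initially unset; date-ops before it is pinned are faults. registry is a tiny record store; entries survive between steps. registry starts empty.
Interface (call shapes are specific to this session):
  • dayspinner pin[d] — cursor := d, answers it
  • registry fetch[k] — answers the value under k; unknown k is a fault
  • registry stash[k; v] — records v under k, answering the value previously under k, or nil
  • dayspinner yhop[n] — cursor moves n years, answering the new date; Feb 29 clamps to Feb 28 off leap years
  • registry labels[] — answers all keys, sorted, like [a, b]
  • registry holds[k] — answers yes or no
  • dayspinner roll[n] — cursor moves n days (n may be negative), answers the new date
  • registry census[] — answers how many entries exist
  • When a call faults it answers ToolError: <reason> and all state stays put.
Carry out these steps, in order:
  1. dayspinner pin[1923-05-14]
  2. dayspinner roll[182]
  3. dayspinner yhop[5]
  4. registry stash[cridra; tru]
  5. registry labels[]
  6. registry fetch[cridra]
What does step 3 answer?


Answer: 1928-11-12

Derivation:
==> dayspinner pin(d: 1923-05-14)
<== 1923-05-14
==> dayspinner roll(n: 182)
<== 1923-11-12
==> dayspinner yhop(n: 5)
<== 1928-11-12
==> registry stash(k: cridra, v: tru)
<== nil
==> registry labels()
<== [cridra]
==> registry fetch(k: cridra)
<== tru


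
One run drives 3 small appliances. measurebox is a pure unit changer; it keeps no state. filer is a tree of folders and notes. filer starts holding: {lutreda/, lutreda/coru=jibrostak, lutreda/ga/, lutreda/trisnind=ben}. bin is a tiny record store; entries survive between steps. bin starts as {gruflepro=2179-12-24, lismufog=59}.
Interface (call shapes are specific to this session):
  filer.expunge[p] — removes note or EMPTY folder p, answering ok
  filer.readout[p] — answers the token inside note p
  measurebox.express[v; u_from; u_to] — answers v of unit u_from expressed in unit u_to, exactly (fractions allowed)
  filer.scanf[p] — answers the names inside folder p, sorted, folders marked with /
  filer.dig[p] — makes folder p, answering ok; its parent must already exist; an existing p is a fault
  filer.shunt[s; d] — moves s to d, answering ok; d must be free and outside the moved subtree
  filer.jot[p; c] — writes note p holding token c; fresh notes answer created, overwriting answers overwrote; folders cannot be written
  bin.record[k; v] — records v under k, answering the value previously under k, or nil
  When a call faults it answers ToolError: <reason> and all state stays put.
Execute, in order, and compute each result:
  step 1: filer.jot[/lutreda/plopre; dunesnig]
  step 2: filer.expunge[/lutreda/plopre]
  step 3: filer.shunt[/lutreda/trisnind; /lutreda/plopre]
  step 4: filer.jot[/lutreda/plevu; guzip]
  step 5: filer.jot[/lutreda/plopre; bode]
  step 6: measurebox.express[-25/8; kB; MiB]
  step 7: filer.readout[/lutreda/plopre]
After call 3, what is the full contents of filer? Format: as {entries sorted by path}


Answer: {lutreda/, lutreda/coru=jibrostak, lutreda/ga/, lutreda/plopre=ben}

Derivation:
-- 1. filer.jot(p→/lutreda/plopre, c→dunesnig) -> created
-- 2. filer.expunge(p→/lutreda/plopre) -> ok
-- 3. filer.shunt(s→/lutreda/trisnind, d→/lutreda/plopre) -> ok
-- 4. filer.jot(p→/lutreda/plevu, c→guzip) -> created
-- 5. filer.jot(p→/lutreda/plopre, c→bode) -> overwrote
-- 6. measurebox.express(v→-25/8, u_from→kB, u_to→MiB) -> -3125/1048576
-- 7. filer.readout(p→/lutreda/plopre) -> bode


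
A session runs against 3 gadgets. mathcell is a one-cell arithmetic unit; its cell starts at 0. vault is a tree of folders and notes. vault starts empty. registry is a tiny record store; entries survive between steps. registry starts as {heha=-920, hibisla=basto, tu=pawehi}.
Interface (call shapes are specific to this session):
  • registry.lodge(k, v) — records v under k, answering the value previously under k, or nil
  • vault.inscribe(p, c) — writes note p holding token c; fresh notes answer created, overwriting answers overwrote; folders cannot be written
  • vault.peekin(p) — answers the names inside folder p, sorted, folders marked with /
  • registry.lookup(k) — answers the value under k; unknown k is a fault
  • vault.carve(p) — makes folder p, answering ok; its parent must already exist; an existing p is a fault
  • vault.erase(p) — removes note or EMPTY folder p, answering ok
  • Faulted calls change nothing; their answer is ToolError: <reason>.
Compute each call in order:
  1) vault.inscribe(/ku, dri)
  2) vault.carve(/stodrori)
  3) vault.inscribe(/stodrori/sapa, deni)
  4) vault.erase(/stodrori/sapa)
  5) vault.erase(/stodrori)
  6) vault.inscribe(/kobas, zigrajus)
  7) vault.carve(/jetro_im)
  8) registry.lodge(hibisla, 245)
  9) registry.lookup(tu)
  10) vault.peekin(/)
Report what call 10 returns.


% vault.inscribe p='/ku' c='dri'
  created
% vault.carve p='/stodrori'
  ok
% vault.inscribe p='/stodrori/sapa' c='deni'
  created
% vault.erase p='/stodrori/sapa'
  ok
% vault.erase p='/stodrori'
  ok
% vault.inscribe p='/kobas' c='zigrajus'
  created
% vault.carve p='/jetro_im'
  ok
% registry.lodge k='hibisla' v='245'
  basto
% registry.lookup k='tu'
  pawehi
% vault.peekin p='/'
  [jetro_im/, kobas, ku]

Answer: [jetro_im/, kobas, ku]


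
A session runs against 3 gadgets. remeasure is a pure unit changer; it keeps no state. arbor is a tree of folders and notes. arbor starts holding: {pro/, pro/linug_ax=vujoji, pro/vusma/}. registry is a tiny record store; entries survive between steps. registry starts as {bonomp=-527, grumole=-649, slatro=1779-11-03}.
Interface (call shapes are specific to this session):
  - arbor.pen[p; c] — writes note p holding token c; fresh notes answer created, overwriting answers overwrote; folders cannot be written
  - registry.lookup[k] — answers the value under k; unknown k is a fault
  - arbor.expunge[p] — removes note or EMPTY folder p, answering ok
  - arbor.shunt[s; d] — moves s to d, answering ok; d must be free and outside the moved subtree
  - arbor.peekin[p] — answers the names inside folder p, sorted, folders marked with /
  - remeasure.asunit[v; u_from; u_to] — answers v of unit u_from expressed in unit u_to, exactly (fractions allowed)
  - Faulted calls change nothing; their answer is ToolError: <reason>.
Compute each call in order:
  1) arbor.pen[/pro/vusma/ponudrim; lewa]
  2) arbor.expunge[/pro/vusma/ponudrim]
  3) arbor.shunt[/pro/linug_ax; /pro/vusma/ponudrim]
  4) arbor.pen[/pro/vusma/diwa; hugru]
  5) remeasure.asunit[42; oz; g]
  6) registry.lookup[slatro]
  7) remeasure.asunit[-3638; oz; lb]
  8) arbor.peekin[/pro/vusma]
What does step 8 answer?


~$ arbor.pen p=/pro/vusma/ponudrim c=lewa
:: created
~$ arbor.expunge p=/pro/vusma/ponudrim
:: ok
~$ arbor.shunt s=/pro/linug_ax d=/pro/vusma/ponudrim
:: ok
~$ arbor.pen p=/pro/vusma/diwa c=hugru
:: created
~$ remeasure.asunit v=42 u_from=oz u_to=g
:: 952543977/800000
~$ registry.lookup k=slatro
:: 1779-11-03
~$ remeasure.asunit v=-3638 u_from=oz u_to=lb
:: -1819/8
~$ arbor.peekin p=/pro/vusma
:: [diwa, ponudrim]

Answer: [diwa, ponudrim]


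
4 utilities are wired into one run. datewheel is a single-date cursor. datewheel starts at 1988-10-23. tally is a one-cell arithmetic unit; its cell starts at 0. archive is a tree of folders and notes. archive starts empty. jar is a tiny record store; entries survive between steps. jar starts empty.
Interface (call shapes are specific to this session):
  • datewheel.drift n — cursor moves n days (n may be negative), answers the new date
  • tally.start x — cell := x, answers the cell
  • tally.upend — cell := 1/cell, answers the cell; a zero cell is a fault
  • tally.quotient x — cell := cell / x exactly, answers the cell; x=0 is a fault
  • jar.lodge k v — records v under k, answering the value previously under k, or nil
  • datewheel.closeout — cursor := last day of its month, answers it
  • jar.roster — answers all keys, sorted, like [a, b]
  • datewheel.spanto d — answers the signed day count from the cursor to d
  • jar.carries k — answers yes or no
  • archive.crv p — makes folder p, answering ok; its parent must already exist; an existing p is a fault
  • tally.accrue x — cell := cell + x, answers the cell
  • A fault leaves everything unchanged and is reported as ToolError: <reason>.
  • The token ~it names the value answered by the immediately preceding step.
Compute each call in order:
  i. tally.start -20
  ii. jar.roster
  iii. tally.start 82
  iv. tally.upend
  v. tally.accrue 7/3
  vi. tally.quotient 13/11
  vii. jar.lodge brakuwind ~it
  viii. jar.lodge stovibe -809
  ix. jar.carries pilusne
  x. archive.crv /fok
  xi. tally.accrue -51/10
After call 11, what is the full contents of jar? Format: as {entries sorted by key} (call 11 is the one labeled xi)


[in] tally.start x=-20
= -20
[in] jar.roster
= []
[in] tally.start x=82
= 82
[in] tally.upend
= 1/82
[in] tally.accrue x=7/3
= 577/246
[in] tally.quotient x=13/11
= 6347/3198
[in] jar.lodge k=brakuwind v=~it
= nil
[in] jar.lodge k=stovibe v=-809
= nil
[in] jar.carries k=pilusne
= no
[in] archive.crv p=/fok
= ok
[in] tally.accrue x=-51/10
= -24907/7995

Answer: {brakuwind=6347/3198, stovibe=-809}


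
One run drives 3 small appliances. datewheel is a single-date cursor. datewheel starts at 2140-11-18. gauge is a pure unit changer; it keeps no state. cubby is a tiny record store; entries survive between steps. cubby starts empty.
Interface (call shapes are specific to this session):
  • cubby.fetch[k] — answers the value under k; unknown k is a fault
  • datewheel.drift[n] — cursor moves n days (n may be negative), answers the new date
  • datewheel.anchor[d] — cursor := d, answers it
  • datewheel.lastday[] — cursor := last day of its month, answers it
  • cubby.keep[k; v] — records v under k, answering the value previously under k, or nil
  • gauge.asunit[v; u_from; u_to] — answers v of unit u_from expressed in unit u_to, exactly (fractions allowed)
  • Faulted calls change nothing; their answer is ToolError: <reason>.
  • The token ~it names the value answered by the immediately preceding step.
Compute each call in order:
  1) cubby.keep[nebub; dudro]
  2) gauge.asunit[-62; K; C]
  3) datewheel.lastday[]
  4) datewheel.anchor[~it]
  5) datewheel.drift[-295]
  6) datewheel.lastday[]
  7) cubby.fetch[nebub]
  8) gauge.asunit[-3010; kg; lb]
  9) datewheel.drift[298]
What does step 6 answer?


Answer: 2140-02-29

Derivation:
% 1. keep(k: nebub, v: dudro) => nil
% 2. asunit(v: -62, u_from: K, u_to: C) => -6703/20
% 3. lastday() => 2140-11-30
% 4. anchor(d: ~it) => 2140-11-30
% 5. drift(n: -295) => 2140-02-09
% 6. lastday() => 2140-02-29
% 7. fetch(k: nebub) => dudro
% 8. asunit(v: -3010, u_from: kg, u_to: lb) => -43000000000/6479891
% 9. drift(n: 298) => 2140-12-23


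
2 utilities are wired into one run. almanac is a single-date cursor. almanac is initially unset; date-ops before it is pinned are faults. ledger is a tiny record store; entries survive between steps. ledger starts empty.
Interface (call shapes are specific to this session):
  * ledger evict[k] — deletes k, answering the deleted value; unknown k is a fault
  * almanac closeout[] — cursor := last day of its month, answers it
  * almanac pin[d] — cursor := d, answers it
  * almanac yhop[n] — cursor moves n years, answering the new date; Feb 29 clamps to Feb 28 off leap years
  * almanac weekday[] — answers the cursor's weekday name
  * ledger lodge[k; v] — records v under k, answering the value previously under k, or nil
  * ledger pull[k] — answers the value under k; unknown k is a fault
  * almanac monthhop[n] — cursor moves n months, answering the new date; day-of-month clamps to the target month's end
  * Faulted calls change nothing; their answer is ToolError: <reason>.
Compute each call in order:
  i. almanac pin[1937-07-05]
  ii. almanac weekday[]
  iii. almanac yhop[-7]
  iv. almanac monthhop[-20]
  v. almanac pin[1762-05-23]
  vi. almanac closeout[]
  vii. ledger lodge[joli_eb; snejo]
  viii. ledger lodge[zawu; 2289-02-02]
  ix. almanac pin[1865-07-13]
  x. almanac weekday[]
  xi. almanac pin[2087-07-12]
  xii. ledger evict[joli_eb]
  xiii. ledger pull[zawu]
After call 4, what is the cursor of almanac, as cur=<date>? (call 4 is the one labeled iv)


CALL almanac pin[d=1937-07-05]
RET  1937-07-05
CALL almanac weekday[]
RET  Monday
CALL almanac yhop[n=-7]
RET  1930-07-05
CALL almanac monthhop[n=-20]
RET  1928-11-05
CALL almanac pin[d=1762-05-23]
RET  1762-05-23
CALL almanac closeout[]
RET  1762-05-31
CALL ledger lodge[k=joli_eb; v=snejo]
RET  nil
CALL ledger lodge[k=zawu; v=2289-02-02]
RET  nil
CALL almanac pin[d=1865-07-13]
RET  1865-07-13
CALL almanac weekday[]
RET  Thursday
CALL almanac pin[d=2087-07-12]
RET  2087-07-12
CALL ledger evict[k=joli_eb]
RET  snejo
CALL ledger pull[k=zawu]
RET  2289-02-02

Answer: cur=1928-11-05
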